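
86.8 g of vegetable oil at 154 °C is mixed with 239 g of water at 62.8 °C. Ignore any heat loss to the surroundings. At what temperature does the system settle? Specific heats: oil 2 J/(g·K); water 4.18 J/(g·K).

Conservation of energy gives ΣQ = 0:
86.8·2·(T − 154) + 239·4.18·(T − 62.8) = 0
1172.6 T = 89473
T = 89473/1172.6 ≈ 76.30 °C

T_f ≈ 76.3 °C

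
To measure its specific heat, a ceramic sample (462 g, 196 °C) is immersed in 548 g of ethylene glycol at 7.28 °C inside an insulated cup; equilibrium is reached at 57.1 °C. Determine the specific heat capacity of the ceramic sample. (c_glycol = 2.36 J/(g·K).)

c ≈ 1 J/(g·K)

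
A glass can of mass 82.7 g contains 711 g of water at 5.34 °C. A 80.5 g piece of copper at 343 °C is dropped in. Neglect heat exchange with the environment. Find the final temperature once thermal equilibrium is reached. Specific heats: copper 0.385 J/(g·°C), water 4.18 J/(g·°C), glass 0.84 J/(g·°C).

T_f is the heat-capacity-weighted average of the initial temperatures:
T_f = (30.99×343 + 2972×5.34 + 69.47×5.34) / (30.99 + 2972 + 69.47)
    = 26872 / 3072.4 ≈ 8.75 °C

T_f ≈ 8.7 °C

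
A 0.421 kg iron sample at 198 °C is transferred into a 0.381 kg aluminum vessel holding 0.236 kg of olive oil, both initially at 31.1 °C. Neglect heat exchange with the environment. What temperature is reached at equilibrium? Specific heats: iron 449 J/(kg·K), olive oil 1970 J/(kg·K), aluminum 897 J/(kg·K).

Setting the total heat transfer to zero:
0.421·449·(T − 198) + 0.236·1970·(T − 31.1) + 0.381·897·(T − 31.1) = 0
189.03(T − 198) + 464.92(T − 31.1) + 341.76(T − 31.1) = 0
(189.03 + 464.92 + 341.76) T = 189.03·198 + 464.92·31.1 + 341.76·31.1
T = 62515/995.71 ≈ 62.78 °C

T_f ≈ 62.8 °C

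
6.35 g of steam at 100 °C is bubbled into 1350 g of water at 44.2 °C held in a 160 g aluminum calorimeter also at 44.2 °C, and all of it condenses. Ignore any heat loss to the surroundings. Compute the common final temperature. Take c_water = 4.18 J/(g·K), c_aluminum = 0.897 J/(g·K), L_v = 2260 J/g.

T_f ≈ 46.9 °C

Taking heat into each body as positive, Σ m c ΔT = 0:
steam→water at 100 °C releases m L_v = 6.35·2260 = 14351
  condensate cools 100→T: 6.35·4.18·(T − 100) = 26.54(T − 100)
  original water: 5643(T − 44.2)
  cup: 143.52(T − 44.2)
5813.1 T = 14351 + 2654.3 + 255764 = 272769
T ≈ 46.92 °C (< 100 °C, so full condensation is consistent).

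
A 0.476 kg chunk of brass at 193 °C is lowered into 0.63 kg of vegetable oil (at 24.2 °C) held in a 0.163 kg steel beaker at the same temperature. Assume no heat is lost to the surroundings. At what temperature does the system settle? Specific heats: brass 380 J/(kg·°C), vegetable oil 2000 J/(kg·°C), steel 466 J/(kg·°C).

With ΣQ=0 the equilibrium temperature is the m·c-weighted mean:
T_f = (180.88*193 + 1260*24.2 + 75.96*24.2) / (180.88 + 1260 + 75.96)
    = 67240 / 1516.8 ≈ 44.33 °C

T_f ≈ 44.3 °C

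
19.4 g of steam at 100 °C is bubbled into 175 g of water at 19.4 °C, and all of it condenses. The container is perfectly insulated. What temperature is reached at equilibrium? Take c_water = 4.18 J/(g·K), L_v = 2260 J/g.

Net heat exchanged in the isolated system is zero:
steam→water at 100 °C releases m L_v = 19.4·2260 = 43844; condensed water 100 °C→T: 81.09(T − 100); water warms: 175·4.18·(T − 19.4) = 731.5(T − 19.4)
812.59 T = 43844 + 8109.2 + 14191 = 66144
T ≈ 81.40 °C (< 100 °C, so full condensation is consistent).

T_f ≈ 81.4 °C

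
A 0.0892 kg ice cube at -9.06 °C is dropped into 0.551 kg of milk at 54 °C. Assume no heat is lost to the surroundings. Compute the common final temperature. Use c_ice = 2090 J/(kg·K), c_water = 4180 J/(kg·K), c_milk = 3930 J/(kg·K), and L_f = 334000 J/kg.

T_f ≈ 33.7 °C

Sum of m c ΔT and latent-heat terms is zero:
warm ice to 0 °C: 0.0892×2090×(0 − (-9.06)) = 1689; latent heat to melt: 0.0892×334000 = 29793; warm the meltwater: 372.86 T; milk: 2165.4(T − 54)
2538.3 T = 116933 − 31482 = 85451
T ≈ 33.66 °C — above 0 °C, consistent with complete melting.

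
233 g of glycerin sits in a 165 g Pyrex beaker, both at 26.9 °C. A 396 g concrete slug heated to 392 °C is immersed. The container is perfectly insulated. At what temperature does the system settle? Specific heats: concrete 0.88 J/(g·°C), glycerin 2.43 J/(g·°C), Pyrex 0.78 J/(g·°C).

Setting the total heat transfer to zero:
396*0.88*(T − 392) + 233*2.43*(T − 26.9) + 165*0.78*(T − 26.9) = 0
348.48(T − 392) + 566.19(T − 26.9) + 128.7(T − 26.9) = 0
(348.48 + 566.19 + 128.7) T = 348.48*392 + 566.19*26.9 + 128.7*26.9
T ≈ 148.84 °C

T_f ≈ 148.8 °C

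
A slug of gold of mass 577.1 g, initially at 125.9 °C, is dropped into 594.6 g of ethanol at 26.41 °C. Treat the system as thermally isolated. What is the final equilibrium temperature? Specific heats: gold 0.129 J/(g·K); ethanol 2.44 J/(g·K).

T_f ≈ 31.3 °C

Heat gained plus heat lost sum to zero:
577.1*0.129*(T − 125.9) + 594.6*2.44*(T − 26.41) = 0
1525.3 T = 47689
T = 47689 / 1525.3 = 31.3 °C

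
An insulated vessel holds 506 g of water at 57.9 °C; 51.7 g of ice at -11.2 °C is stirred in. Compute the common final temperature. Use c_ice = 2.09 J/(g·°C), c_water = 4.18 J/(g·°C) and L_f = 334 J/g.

Net heat exchanged in the isolated system is zero:
ice -11.2→0 °C: 51.7×2.09×11.2 = 1210.2
  melt ice: 51.7×334 = 17268
  warm the meltwater: 216.11 T
  water: 2115.1(T − 57.9)
2331.2 T = 122463 − 18478 = 103985
T ≈ 44.61 °C (positive, so assuming full melt was valid).

T_f ≈ 44.6 °C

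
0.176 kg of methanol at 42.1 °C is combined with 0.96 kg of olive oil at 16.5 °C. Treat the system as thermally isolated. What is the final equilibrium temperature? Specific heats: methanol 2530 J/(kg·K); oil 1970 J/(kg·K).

T_f ≈ 21.4 °C

|Q_methanol| = |Q_oil|:
0.176*2530*(42.1 − T) = 0.96*1970*(T − 16.5)
445.28(42.1 − T) = 1891.2(T − 16.5)
2336.5 T = 49951  ⇒  T ≈ 21.38 °C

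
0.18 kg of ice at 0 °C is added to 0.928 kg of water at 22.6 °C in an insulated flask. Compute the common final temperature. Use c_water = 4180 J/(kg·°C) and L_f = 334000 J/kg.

Taking heat into each body as positive, Σ m c ΔT = 0:
fusion: m_ice L_f = 0.18·334000 = 60120
  meltwater 0→T: 0.18·4180·T = 752.4 T
  water: 3879(T − 22.6)
4631.4 T = 87666 − 60120 = 27546
T ≈ 5.95 °C. Since T > 0 °C, the all-ice-melts assumption holds.

T_f ≈ 5.9 °C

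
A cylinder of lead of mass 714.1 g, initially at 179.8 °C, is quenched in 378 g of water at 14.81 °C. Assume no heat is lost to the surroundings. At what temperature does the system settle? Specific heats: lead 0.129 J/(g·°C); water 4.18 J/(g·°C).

T_f is the heat-capacity-weighted average of the initial temperatures:
T_f = (92.12×179.8 + 1580×14.81) / (92.12 + 1580)
    = 39963 / 1672.2 ≈ 23.90 °C

T_f ≈ 23.9 °C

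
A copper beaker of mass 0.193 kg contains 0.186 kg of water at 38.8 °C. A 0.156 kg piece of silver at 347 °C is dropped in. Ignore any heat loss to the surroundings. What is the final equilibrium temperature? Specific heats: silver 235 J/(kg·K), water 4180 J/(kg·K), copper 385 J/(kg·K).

Taking heat into each body as positive, Σ m c ΔT = 0:
0.156*235*(T − 347) + 0.186*4180*(T − 38.8) + 0.193*385*(T − 38.8) = 0
36.66(T − 347) + 777.48(T − 38.8) + 74.31(T − 38.8) = 0
(36.66 + 777.48 + 74.31) T = 36.66*347 + 777.48*38.8 + 74.31*38.8
T = 45770/888.45 ≈ 51.52 °C

T_f ≈ 51.5 °C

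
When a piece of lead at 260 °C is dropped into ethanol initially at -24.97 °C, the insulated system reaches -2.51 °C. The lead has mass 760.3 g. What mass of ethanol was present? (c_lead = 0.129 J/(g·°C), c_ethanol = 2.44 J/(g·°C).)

|Q_lead| = |Q_ethanol|:
760.3×0.129×(260 − -2.51) = m×2.44×(-2.51 − (-24.97))
54.8 m = 25747  ⇒  m ≈ 469.8 g

m ≈ 470 g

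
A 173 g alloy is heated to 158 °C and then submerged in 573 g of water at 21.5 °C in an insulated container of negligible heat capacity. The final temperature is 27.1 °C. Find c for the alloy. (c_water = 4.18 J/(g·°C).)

c ≈ 0.592 J/(g·°C)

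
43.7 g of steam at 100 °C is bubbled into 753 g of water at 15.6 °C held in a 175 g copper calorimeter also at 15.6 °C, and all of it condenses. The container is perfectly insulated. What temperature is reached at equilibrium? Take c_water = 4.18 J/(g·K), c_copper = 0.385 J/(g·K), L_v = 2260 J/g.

T_f ≈ 49.2 °C

Let T be the final temperature. ΣQ_i = 0:
steam→water at 100 °C releases m L_v = 43.7×2260 = 98762; condensate cools 100→T: 43.7×4.18×(T − 100) = 182.67(T − 100); water warms: 753×4.18×(T − 15.6) = 3147.5(T − 15.6); cup: 67.38(T − 15.6)
3397.6 T = 98762 + 18267 + 50153 = 167181
T ≈ 49.21 °C (< 100 °C, so full condensation is consistent).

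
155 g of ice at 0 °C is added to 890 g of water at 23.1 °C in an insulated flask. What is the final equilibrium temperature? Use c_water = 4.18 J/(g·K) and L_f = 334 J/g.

T_f ≈ 7.8 °C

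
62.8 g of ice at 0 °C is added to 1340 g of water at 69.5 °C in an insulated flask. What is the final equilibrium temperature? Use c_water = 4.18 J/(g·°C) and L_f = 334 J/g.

Taking heat into each body as positive, Σ m c ΔT = 0:
fusion: m_ice L_f = 62.8·334 = 20975
  meltwater 0→T: 62.8·4.18·T = 262.5 T
  water cools: 1340·4.18·(T − 69.5) = 5601.2(T − 69.5)
5863.7 T = 389283 − 20975 = 368308
T ≈ 62.81 °C (positive, so assuming full melt was valid).

T_f ≈ 62.8 °C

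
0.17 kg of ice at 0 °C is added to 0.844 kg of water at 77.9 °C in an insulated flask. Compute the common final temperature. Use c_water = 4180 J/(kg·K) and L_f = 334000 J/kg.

T_f ≈ 51.4 °C

Energy balance with sensible and latent terms:
fusion: m_ice L_f = 0.17×334000 = 56780; warm the meltwater: 710.6 T; water: 3527.9(T − 77.9)
4238.5 T = 274825 − 56780 = 218045
T ≈ 51.44 °C — above 0 °C, consistent with complete melting.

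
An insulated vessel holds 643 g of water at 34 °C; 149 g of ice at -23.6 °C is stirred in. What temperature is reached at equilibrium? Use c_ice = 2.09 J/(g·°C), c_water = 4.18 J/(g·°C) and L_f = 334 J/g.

T_f ≈ 10.4 °C

Taking heat into each body as positive, Σ m c ΔT = 0:
warm ice to 0 °C: 149·2.09·(0 − (-23.6)) = 7349.3
  melt ice: 149·334 = 49766
  warm the meltwater: 622.82 T
  water cools: 643·4.18·(T − 34) = 2687.7(T − 34)
3310.6 T = 91383 − 57115 = 34268
T ≈ 10.35 °C (positive, so assuming full melt was valid).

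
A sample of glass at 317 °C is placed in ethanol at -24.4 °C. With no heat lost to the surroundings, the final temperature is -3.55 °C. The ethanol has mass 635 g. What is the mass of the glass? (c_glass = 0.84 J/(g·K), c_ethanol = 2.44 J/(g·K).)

|Q_glass| = |Q_ethanol|:
m·0.84·(317 − -3.55) = 635·2.44·(-3.55 − (-24.4))
269.26 m = 32305  ⇒  m ≈ 120 g

m ≈ 120 g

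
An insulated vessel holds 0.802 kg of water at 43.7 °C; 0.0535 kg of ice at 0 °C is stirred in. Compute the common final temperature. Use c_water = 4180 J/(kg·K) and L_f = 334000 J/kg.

T_f ≈ 36.0 °C

Energy balance with sensible and latent terms:
melt ice: 0.0535·334000 = 17869
  warm the meltwater: 223.63 T
  water: 3352.4(T − 43.7)
3576 T = 146498 − 17869 = 128629
T ≈ 35.97 °C. Since T > 0 °C, the all-ice-melts assumption holds.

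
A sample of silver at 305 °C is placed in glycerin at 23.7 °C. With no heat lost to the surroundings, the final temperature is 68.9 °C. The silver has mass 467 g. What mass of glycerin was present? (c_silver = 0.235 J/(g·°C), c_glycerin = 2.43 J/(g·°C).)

m ≈ 236 g

Conservation of energy gives ΣQ = 0:
467×0.235×(68.9 − 305) + m×2.43×(68.9 − 23.7) = 0
109.84 m = 25911
m = 25911/109.84 ≈ 235.9 g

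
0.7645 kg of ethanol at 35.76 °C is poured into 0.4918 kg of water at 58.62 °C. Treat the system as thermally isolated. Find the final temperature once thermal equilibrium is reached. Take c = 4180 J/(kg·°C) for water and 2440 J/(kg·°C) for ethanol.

Let T be the final temperature. ΣQ_i = 0:
0.4918·4180·(T − 58.62) + 0.7645·2440·(T − 35.76) = 0
2055.7(T − 58.62) + 1865.4(T − 35.76) = 0
3921.1 T = 187213
T = 187213/3921.1 ≈ 47.74 °C

T_f ≈ 47.7 °C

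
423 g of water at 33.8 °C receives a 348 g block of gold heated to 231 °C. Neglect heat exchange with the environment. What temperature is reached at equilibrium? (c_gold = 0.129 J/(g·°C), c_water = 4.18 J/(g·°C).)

T_f = Σ m_i c_i T_i / Σ m_i c_i:
T_f = (44.89*231 + 1768.1*33.8) / (44.89 + 1768.1)
    = 70133 / 1813 ≈ 38.68 °C

T_f ≈ 38.7 °C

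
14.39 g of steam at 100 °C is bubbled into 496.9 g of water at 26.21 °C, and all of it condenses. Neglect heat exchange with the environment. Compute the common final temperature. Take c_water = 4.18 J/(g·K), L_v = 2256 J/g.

T_f ≈ 43.5 °C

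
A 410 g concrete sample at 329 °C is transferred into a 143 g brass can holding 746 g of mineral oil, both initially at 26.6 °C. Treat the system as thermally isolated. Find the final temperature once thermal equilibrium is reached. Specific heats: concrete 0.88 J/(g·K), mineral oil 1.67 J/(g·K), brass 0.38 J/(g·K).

T_f is the heat-capacity-weighted average of the initial temperatures:
T_f = (360.8*329 + 1245.8*26.6 + 54.34*26.6) / (360.8 + 1245.8 + 54.34)
    = 153287 / 1661 ≈ 92.29 °C

T_f ≈ 92.3 °C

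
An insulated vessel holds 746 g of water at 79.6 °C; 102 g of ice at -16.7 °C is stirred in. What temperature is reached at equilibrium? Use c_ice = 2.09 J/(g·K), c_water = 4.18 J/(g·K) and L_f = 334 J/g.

T_f ≈ 59.4 °C

Energy balance with sensible and latent terms:
warm ice to 0 °C: 102×2.09×(0 − (-16.7)) = 3560.1
  melt ice: 102×334 = 34068
  meltwater 0→T: 102×4.18×T = 426.36 T
  water: 3118.3(T − 79.6)
3544.6 T = 248215 − 37628 = 210587
T ≈ 59.41 °C. Since T > 0 °C, the all-ice-melts assumption holds.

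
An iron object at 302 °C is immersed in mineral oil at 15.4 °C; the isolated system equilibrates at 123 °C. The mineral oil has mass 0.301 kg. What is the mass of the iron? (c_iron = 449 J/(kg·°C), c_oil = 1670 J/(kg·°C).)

Heat lost by the iron = heat gained by the oil:
m·449·(302 − 123) = 0.301·1670·(123 − 15.4)
80371 m = 54087  ⇒  m ≈ 0.673 kg

m ≈ 0.673 kg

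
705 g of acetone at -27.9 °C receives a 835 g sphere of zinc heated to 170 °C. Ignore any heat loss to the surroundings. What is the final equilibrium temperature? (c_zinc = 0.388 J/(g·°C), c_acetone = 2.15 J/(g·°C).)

T_f ≈ 7.0 °C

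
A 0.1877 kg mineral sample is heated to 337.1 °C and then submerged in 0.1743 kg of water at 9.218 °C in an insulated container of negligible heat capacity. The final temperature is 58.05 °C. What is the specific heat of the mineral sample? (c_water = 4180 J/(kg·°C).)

c ≈ 679 J/(kg·°C)

m_s c (T_s − T_f) = m_water c_water (T_f − T_0):
0.1877·c·(337.1 − 58.05) = 0.1743·4180·(58.05 − 9.218)
52.38 c = 35578  ⇒  c ≈ 679.3 J/(kg·°C)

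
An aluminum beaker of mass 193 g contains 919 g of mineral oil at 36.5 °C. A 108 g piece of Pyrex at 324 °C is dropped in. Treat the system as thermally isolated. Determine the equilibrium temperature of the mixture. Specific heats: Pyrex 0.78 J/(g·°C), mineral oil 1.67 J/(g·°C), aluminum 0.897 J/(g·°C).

T_f is the heat-capacity-weighted average of the initial temperatures:
T_f = (84.24×324 + 1534.7×36.5 + 173.12×36.5) / (84.24 + 1534.7 + 173.12)
    = 89630 / 1792.1 ≈ 50.01 °C

T_f ≈ 50.0 °C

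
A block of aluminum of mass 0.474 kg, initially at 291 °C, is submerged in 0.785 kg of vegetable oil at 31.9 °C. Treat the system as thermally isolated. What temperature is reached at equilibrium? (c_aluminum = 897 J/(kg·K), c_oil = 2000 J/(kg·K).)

T_f ≈ 87.1 °C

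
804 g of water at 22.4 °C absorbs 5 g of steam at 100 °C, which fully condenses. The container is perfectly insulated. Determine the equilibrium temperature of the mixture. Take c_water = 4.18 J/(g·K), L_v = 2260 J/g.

Heat gained plus heat lost sum to zero:
condense steam: −5·2260 = −11300
  condensed water 100 °C→T: 20.9(T − 100)
  original water: 3360.7(T − 22.4)
3381.6 T = 11300 + 2090 + 75280 = 88670
T ≈ 26.22 °C — below 100 °C, confirming all the steam condensed.

T_f ≈ 26.2 °C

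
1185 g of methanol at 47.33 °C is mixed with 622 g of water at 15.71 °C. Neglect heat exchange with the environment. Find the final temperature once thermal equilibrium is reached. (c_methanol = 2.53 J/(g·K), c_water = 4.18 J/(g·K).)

T_f ≈ 32.6 °C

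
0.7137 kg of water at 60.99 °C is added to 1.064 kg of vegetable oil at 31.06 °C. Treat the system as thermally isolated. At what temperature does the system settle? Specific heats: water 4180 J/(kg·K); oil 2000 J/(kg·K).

T_f is the heat-capacity-weighted average of the initial temperatures:
T_f = (2983.3*60.99 + 2128*31.06) / (2983.3 + 2128)
    = 248045 / 5111.3 ≈ 48.53 °C

T_f ≈ 48.5 °C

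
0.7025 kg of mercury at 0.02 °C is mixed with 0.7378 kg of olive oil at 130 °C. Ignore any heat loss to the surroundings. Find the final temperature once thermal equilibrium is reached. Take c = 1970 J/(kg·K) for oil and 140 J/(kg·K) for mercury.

T_f ≈ 121.8 °C

Net heat exchanged in the isolated system is zero:
0.7378·1970·(T − 130) + 0.7025·140·(T − 0.02) = 0
(1453.5 + 98.35) T = 1453.5·130 + 98.35·0.02
T = 188953/1551.8 ≈ 121.76 °C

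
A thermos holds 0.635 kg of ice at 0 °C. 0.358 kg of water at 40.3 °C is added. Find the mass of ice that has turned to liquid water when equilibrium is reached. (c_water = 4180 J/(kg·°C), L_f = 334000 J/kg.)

m_melted ≈ 0.181 kg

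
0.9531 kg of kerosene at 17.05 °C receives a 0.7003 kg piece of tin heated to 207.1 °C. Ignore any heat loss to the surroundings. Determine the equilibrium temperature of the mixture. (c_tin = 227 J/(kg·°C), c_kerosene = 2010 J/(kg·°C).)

Heat lost by the tin equals heat gained by the kerosene:
0.7003*227*(207.1 − T) = 0.9531*2010*(T − 17.05)
158.97(207.1 − T) = 1915.7(T − 17.05)
2074.7 T = 65586  ⇒  T ≈ 31.61 °C

T_f ≈ 31.6 °C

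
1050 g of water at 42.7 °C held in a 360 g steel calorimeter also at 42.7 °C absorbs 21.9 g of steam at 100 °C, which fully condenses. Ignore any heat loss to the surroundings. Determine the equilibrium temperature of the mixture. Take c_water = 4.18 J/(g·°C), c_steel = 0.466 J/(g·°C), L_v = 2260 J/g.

T_f ≈ 54.5 °C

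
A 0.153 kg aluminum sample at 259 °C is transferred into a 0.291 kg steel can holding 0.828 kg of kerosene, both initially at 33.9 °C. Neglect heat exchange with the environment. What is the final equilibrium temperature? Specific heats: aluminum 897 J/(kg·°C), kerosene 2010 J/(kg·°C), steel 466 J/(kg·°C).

Net heat exchanged in the isolated system is zero:
0.153×897×(T − 259) + 0.828×2010×(T − 33.9) + 0.291×466×(T − 33.9) = 0
137.24(T − 259) + 1664.3(T − 33.9) + 135.61(T − 33.9) = 0
(137.24 + 1664.3 + 135.61) T = 137.24×259 + 1664.3×33.9 + 135.61×33.9
T = 96562 / 1937.1 = 49.8 °C

T_f ≈ 49.8 °C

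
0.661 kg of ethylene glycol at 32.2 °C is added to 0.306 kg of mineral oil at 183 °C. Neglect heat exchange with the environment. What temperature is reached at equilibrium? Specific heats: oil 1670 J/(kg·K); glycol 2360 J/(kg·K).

With ΣQ=0 the equilibrium temperature is the m·c-weighted mean:
T_f = (511.02·183 + 1560·32.2) / (511.02 + 1560)
    = 143747 / 2071 ≈ 69.41 °C

T_f ≈ 69.4 °C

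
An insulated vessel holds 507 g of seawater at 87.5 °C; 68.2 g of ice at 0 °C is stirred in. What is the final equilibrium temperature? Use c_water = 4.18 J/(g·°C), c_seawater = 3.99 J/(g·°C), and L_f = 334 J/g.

T_f ≈ 66.8 °C

Let T be the final temperature. ΣQ_i = 0:
latent heat to melt: 68.2×334 = 22779; meltwater 0→T: 68.2×4.18×T = 285.08 T; seawater cools: 507×3.99×(T − 87.5) = 2022.9(T − 87.5)
2308 T = 177006 − 22779 = 154228
T ≈ 66.82 °C. Since T > 0 °C, the all-ice-melts assumption holds.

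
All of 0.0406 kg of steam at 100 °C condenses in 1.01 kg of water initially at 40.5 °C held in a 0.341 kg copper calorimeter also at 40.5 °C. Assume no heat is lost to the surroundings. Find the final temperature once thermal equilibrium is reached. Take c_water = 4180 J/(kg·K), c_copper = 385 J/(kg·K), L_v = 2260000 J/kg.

Conservation of energy gives ΣQ = 0:
latent heat released on condensation: 0.0406·2260000 = 91756; condensate cools 100→T: 0.0406·4180·(T − 100) = 169.71(T − 100); water warms: 1.01·4180·(T − 40.5) = 4221.8(T − 40.5); cup: 131.28(T − 40.5)
4522.8 T = 91756 + 16971 + 176300 = 285027
T ≈ 63.02 °C (< 100 °C, so full condensation is consistent).

T_f ≈ 63.0 °C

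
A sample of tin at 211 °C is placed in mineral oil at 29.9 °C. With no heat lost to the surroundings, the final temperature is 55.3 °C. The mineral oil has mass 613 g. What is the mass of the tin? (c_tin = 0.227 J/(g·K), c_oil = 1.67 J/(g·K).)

m ≈ 736 g

|Q_tin| = |Q_oil|:
m×0.227×(211 − 55.3) = 613×1.67×(55.3 − 29.9)
35.34 m = 26002  ⇒  m ≈ 735.7 g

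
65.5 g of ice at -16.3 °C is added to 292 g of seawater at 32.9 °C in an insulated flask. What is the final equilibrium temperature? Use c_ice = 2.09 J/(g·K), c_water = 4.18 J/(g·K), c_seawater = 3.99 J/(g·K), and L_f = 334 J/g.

T_f ≈ 9.9 °C

Taking heat into each body as positive, Σ m c ΔT = 0:
ice -16.3→0 °C: 65.5·2.09·16.3 = 2231.4; fusion: m_ice L_f = 65.5·334 = 21877; meltwater 0→T: 65.5·4.18·T = 273.79 T; seawater cools: 292·3.99·(T − 32.9) = 1165.1(T − 32.9)
1438.9 T = 38331 − 24108 = 14223
T ≈ 9.88 °C. Since T > 0 °C, the all-ice-melts assumption holds.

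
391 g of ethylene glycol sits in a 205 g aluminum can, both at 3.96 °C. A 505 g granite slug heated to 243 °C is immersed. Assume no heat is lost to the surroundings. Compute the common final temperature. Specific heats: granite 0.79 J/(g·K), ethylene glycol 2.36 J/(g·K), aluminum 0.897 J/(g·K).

T_f ≈ 67.3 °C

T_f is the heat-capacity-weighted average of the initial temperatures:
T_f = (398.95·243 + 922.76·3.96 + 183.88·3.96) / (398.95 + 922.76 + 183.88)
    = 101327 / 1505.6 ≈ 67.30 °C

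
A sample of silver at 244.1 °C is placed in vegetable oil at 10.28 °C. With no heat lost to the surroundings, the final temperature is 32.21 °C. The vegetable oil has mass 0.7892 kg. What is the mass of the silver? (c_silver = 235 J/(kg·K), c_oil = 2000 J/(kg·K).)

|Q_silver| = |Q_oil|:
m·235·(244.1 − 32.21) = 0.7892·2000·(32.21 − 10.28)
49794 m = 34614  ⇒  m ≈ 0.6951 kg

m ≈ 0.695 kg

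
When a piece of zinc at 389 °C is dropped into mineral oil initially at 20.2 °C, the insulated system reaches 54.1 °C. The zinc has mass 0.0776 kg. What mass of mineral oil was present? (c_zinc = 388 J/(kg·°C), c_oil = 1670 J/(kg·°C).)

m ≈ 0.178 kg

|Q_zinc| = |Q_oil|:
0.0776·388·(389 − 54.1) = m·1670·(54.1 − 20.2)
56613 m = 10083  ⇒  m ≈ 0.1781 kg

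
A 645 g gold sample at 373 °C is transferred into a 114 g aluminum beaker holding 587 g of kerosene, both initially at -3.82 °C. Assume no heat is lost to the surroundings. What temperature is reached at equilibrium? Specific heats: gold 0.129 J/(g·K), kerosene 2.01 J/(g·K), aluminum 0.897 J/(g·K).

Setting the total heat transfer to zero:
645*0.129*(T − 373) + 587*2.01*(T − (-3.82)) + 114*0.897*(T − (-3.82)) = 0
83.2(T − 373) + 1179.9(T − (-3.82)) + 102.26(T − (-3.82)) = 0
1365.3 T = 26138
T = 26138/1365.3 ≈ 19.14 °C

T_f ≈ 19.1 °C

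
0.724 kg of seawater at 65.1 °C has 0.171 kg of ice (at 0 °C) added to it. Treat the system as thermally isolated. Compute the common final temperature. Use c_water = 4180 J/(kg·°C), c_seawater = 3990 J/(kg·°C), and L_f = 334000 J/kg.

T_f ≈ 36.3 °C

Setting the total heat transfer to zero:
fusion: m_ice L_f = 0.171·334000 = 57114
  warm the meltwater: 714.78 T
  seawater cools: 0.724·3990·(T − 65.1) = 2888.8(T − 65.1)
3603.5 T = 188058 − 57114 = 130944
T ≈ 36.34 °C (positive, so assuming full melt was valid).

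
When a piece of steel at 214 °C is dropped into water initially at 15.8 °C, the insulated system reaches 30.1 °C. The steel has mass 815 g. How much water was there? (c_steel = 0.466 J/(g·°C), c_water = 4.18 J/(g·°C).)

m ≈ 1170 g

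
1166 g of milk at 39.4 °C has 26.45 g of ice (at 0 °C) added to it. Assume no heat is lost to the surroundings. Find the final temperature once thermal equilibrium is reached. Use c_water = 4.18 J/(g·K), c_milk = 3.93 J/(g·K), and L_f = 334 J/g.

T_f ≈ 36.6 °C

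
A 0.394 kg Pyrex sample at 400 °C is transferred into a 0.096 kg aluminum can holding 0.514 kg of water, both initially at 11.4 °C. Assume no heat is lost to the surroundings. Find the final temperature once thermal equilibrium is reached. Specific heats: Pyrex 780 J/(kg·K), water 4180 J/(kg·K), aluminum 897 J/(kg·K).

T_f ≈ 58.4 °C

Conservation of energy gives ΣQ = 0:
0.394×780×(T − 400) + 0.514×4180×(T − 11.4) + 0.096×897×(T − 11.4) = 0
2542 T = 148403
T = 148403 / 2542 = 58.4 °C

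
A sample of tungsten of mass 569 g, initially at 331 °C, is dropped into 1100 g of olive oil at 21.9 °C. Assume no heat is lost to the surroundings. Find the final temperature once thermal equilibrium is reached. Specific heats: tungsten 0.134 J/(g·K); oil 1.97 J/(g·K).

T_f ≈ 32.4 °C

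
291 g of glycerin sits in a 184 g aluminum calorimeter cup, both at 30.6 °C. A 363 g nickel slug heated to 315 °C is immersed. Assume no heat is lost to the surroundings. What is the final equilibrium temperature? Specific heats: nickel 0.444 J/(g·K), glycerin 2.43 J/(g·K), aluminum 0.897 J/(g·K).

Conservation of energy gives ΣQ = 0:
363·0.444·(T − 315) + 291·2.43·(T − 30.6) + 184·0.897·(T − 30.6) = 0
161.17(T − 315) + 707.13(T − 30.6) + 165.05(T − 30.6) = 0
1033.3 T = 77458
T ≈ 74.96 °C

T_f ≈ 75.0 °C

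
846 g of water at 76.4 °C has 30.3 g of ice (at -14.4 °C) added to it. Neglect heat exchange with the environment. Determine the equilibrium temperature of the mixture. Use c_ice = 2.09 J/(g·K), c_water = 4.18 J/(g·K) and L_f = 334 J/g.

T_f ≈ 70.7 °C

Taking heat into each body as positive, Σ m c ΔT = 0:
ice -14.4→0 °C: 30.3×2.09×14.4 = 911.91; fusion: m_ice L_f = 30.3×334 = 10120; meltwater 0→T: 30.3×4.18×T = 126.65 T; water cools: 846×4.18×(T − 76.4) = 3536.3(T − 76.4)
3662.9 T = 270172 − 11032 = 259140
T ≈ 70.75 °C. Since T > 0 °C, the all-ice-melts assumption holds.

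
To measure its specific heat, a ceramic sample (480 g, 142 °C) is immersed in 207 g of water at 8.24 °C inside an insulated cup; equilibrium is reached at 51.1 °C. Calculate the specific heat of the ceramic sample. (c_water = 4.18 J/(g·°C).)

c ≈ 0.85 J/(g·°C)

Heat lost by the ceramic sample = heat gained by the water:
480×c×(142 − 51.1) = 207×4.18×(51.1 − 8.24)
43632 c = 37085  ⇒  c ≈ 0.85 J/(g·°C)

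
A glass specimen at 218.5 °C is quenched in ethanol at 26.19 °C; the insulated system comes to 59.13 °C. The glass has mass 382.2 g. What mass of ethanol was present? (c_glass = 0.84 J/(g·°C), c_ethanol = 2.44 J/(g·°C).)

|Q_glass| = |Q_ethanol|:
382.2·0.84·(218.5 − 59.13) = m·2.44·(59.13 − 26.19)
80.37 m = 51165  ⇒  m ≈ 636.6 g

m ≈ 637 g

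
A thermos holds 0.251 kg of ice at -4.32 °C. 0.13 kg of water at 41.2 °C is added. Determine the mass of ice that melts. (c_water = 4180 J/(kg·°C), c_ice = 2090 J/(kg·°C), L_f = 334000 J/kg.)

m_melted ≈ 0.0602 kg

Heat available from the water dropping to 0 °C: 0.13×4180×41.2 = 22388 J.
Warming the ice to 0 °C takes 0.251×2090×4.32 = 2266.2 J, leaving 20122 J for melting.
Melting all 0.251 kg of ice would need 0.251×334000 = 83834 J.
Since 20122 < 83834 J, not all the ice melts; equilibrium is at 0 °C.
Mass melted = 20122/334000 ≈ 0.06025 kg.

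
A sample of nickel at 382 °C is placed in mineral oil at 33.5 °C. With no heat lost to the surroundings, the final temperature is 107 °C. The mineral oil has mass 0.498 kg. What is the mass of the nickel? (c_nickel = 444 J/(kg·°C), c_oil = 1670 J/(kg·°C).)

m ≈ 0.501 kg

Heat gained plus heat lost sum to zero:
m×444×(107 − 382) + 0.498×1670×(107 − 33.5) = 0
-122100 m = -61127
m = -61127/-122100 ≈ 0.5006 kg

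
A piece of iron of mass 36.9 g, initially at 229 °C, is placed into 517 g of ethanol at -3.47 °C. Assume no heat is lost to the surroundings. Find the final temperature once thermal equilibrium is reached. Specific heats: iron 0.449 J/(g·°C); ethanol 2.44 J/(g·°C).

T_f ≈ -0.5 °C

Setting the total heat transfer to zero:
36.9·0.449·(T − 229) + 517·2.44·(T − (-3.47)) = 0
(16.57 + 1261.5) T = 16.57·229 + 1261.5·(-3.47)
T = -583.24/1278 ≈ -0.46 °C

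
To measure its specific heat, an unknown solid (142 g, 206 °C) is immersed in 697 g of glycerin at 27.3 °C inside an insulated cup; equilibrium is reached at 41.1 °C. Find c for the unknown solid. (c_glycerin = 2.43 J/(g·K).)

m_s c (T_s − T_f) = m_glycerin c_glycerin (T_f − T_0):
142×c×(206 − 41.1) = 697×2.43×(41.1 − 27.3)
23416 c = 23373  ⇒  c ≈ 0.9982 J/(g·K)

c ≈ 0.998 J/(g·K)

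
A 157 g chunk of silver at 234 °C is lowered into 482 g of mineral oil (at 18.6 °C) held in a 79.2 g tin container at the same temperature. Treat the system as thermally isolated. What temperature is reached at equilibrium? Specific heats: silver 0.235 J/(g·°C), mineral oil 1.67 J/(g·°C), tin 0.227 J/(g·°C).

T_f ≈ 27.8 °C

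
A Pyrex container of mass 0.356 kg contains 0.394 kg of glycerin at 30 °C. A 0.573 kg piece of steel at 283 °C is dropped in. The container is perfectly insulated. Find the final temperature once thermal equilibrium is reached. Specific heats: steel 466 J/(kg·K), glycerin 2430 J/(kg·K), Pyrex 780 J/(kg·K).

Heat gained plus heat lost sum to zero:
0.573·466·(T − 283) + 0.394·2430·(T − 30) + 0.356·780·(T − 30) = 0
267.02(T − 283) + 957.42(T − 30) + 277.68(T − 30) = 0
(267.02 + 957.42 + 277.68) T = 267.02·283 + 957.42·30 + 277.68·30
T ≈ 74.97 °C

T_f ≈ 75.0 °C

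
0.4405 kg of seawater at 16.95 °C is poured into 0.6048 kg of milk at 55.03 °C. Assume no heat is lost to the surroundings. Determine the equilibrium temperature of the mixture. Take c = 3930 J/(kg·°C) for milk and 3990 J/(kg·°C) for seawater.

T_f ≈ 38.8 °C

Let T be the final temperature. ΣQ_i = 0:
0.6048×3930×(T − 55.03) + 0.4405×3990×(T − 16.95) = 0
2376.9(T − 55.03) + 1757.6(T − 16.95) = 0
(2376.9 + 1757.6) T = 2376.9×55.03 + 1757.6×16.95
T ≈ 38.84 °C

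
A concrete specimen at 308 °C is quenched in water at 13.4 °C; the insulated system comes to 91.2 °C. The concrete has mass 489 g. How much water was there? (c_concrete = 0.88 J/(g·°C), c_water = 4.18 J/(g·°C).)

Let T be the final temperature. ΣQ_i = 0:
489×0.88×(91.2 − 308) + m×4.18×(91.2 − 13.4) = 0
325.2 m = 93293
m = 93293/325.2 ≈ 286.9 g

m ≈ 287 g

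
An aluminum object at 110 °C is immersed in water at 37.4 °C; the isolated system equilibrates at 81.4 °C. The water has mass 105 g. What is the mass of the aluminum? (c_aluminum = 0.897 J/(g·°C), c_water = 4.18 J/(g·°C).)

m ≈ 753 g

Net heat exchanged in the isolated system is zero:
m×0.897×(81.4 − 110) + 105×4.18×(81.4 − 37.4) = 0
-25.65 m = -19312
m = -19312/-25.65 ≈ 752.8 g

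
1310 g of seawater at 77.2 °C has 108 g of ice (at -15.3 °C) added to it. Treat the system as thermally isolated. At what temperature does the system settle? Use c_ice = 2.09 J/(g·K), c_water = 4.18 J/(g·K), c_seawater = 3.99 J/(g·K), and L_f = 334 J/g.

T_f ≈ 64.1 °C

Sum of m c ΔT and latent-heat terms is zero:
warm ice to 0 °C: 108×2.09×(0 − (-15.3)) = 3453.5; latent heat to melt: 108×334 = 36072; warm the meltwater: 451.44 T; seawater cools: 1310×3.99×(T − 77.2) = 5226.9(T − 77.2)
5678.3 T = 403517 − 39526 = 363991
T ≈ 64.10 °C — above 0 °C, consistent with complete melting.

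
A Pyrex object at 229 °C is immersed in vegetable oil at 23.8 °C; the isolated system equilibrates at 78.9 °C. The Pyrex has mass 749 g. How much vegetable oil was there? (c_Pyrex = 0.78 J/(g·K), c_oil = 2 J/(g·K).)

m ≈ 796 g

Heat lost by the Pyrex = heat gained by the oil:
749·0.78·(229 − 78.9) = m·2·(78.9 − 23.8)
110.2 m = 87691  ⇒  m ≈ 795.7 g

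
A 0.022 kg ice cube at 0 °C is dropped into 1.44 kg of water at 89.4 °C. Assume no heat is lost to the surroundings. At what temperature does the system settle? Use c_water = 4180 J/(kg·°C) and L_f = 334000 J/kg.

Sum of m c ΔT and latent-heat terms is zero:
melt ice: 0.022·334000 = 7348
  warm the meltwater: 91.96 T
  water cools: 1.44·4180·(T − 89.4) = 6019.2(T − 89.4)
6111.2 T = 538116 − 7348 = 530768
T ≈ 86.85 °C (positive, so assuming full melt was valid).

T_f ≈ 86.9 °C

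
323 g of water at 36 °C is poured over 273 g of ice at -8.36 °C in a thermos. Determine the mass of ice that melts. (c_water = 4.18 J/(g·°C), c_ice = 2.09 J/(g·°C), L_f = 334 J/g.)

m_melted ≈ 131 g

Cooling the water to 0 °C releases 323·4.18·36 = 48605 J.
Of that, 273·2.09·8.36 = 4770 J goes to bring the ice to 0 °C, leaving 43835 J.
To melt every bit of ice: 273·334 = 91182 J.
That's not enough to melt it all — equilibrium is at 0 °C with ice remaining.
Mass melted = 43835/334 ≈ 131.2 g.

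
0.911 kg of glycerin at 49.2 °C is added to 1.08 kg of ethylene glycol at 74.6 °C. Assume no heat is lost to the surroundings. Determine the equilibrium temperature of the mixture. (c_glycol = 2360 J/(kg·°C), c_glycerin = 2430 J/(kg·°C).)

Let T be the final temperature. ΣQ_i = 0:
1.08×2360×(T − 74.6) + 0.911×2430×(T − 49.2) = 0
(2548.8 + 2213.7) T = 2548.8×74.6 + 2213.7×49.2
T = 299056 / 4762.5 = 62.8 °C

T_f ≈ 62.8 °C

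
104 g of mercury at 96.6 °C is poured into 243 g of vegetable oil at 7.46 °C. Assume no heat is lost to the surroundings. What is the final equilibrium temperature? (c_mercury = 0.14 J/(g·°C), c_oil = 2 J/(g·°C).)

T_f ≈ 10.1 °C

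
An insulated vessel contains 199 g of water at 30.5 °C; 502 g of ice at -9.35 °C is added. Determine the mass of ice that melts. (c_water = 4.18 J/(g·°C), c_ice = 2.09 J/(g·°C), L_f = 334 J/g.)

m_melted ≈ 46.6 g

Water can give up m c ΔT = 199·4.18·30.5 = 25371 J before reaching 0 °C.
Of that, 502·2.09·9.35 = 9809.8 J goes to bring the ice to 0 °C, leaving 15561 J.
Melting all 502 g of ice would need 502·334 = 167668 J.
That's not enough to melt it all — equilibrium is at 0 °C with ice remaining.
m_melt = 15561 / L_f = 46.59 g.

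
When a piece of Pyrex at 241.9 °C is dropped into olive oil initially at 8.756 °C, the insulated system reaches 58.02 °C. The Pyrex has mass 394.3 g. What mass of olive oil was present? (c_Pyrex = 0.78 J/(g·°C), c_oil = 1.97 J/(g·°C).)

Conservation of energy gives ΣQ = 0:
394.3·0.78·(58.02 − 241.9) + m·1.97·(58.02 − 8.756) = 0
97.05 m = 56553
m = 56553/97.05 ≈ 582.7 g

m ≈ 583 g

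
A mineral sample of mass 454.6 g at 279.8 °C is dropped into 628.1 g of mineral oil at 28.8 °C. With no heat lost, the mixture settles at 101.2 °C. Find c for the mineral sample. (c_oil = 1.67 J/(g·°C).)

c ≈ 0.935 J/(g·°C)

Heat gained plus heat lost sum to zero:
454.6×c×(101.2 − 279.8) + 628.1×1.67×(101.2 − 28.8) = 0
-81192 c = -75942
c = -75942/-81192 ≈ 0.9353 J/(g·°C)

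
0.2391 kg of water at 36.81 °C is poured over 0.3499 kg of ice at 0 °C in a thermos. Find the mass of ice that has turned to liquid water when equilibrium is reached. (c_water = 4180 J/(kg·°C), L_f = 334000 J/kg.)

m_melted ≈ 0.11 kg

Water can give up m c ΔT = 0.2391×4180×36.81 = 36789 J before reaching 0 °C.
Fully melting the ice requires m_ice L_f = 0.3499×334000 = 116867 J.
36789 J < 116867 J, so only part of the ice melts and the system sits at 0 °C.
m_melted×334000 = 36789  ⇒  m_melted ≈ 0.1101 kg.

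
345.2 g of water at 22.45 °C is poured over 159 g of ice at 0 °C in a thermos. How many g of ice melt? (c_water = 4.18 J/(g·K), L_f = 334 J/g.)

m_melted ≈ 97 g

Cooling the water to 0 °C releases 345.2·4.18·22.45 = 32394 J.
Melting all 159 g of ice would need 159·334 = 53106 J.
Since 32394 < 53106 J, not all the ice melts; equilibrium is at 0 °C.
m_melted·334 = 32394  ⇒  m_melted ≈ 96.99 g.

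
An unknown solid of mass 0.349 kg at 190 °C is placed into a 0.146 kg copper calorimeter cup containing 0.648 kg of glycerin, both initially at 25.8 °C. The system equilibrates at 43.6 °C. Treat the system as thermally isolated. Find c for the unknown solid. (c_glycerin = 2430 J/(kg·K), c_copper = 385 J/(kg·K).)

c ≈ 568 J/(kg·K)

Net heat exchanged in the isolated system is zero:
0.349×c×(43.6 − 190) + 0.648×2430×(43.6 − 25.8) + 0.146×385×(43.6 − 25.8) = 0
-51.09 c = -29029
c = -29029/-51.09 ≈ 568.2 J/(kg·K)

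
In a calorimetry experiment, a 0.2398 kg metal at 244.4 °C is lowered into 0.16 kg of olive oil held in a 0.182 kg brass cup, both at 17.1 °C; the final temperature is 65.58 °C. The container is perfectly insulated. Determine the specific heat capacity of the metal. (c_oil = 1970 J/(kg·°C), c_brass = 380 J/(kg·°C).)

c ≈ 435 J/(kg·°C)

Heat gained plus heat lost sum to zero:
0.2398·c·(65.58 − 244.4) + 0.16·1970·(65.58 − 17.1) + 0.182·380·(65.58 − 17.1) = 0
-42.88 c = -18634
c = -18634/-42.88 ≈ 434.5 J/(kg·°C)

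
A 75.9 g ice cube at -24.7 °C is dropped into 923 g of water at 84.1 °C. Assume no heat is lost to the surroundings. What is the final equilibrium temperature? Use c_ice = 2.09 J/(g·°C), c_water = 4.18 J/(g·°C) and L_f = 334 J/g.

Conservation of energy gives ΣQ = 0:
warm ice to 0 °C: 75.9×2.09×(0 − (-24.7)) = 3918.2
  latent heat to melt: 75.9×334 = 25351
  meltwater 0→T: 75.9×4.18×T = 317.26 T
  water cools: 923×4.18×(T − 84.1) = 3858.1(T − 84.1)
4175.4 T = 324470 − 29269 = 295201
T ≈ 70.70 °C — above 0 °C, consistent with complete melting.

T_f ≈ 70.7 °C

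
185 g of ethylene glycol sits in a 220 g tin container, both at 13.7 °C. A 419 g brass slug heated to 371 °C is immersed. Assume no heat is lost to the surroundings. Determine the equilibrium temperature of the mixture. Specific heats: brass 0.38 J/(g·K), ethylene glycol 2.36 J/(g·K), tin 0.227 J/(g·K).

T_f ≈ 101.8 °C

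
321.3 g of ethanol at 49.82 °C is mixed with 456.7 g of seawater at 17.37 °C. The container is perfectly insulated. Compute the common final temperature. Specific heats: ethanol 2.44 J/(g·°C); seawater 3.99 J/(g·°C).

T_f ≈ 27.1 °C

T_f = Σ m_i c_i T_i / Σ m_i c_i:
T_f = (783.97*49.82 + 1822.2*17.37) / (783.97 + 1822.2)
    = 70710 / 2606.2 ≈ 27.13 °C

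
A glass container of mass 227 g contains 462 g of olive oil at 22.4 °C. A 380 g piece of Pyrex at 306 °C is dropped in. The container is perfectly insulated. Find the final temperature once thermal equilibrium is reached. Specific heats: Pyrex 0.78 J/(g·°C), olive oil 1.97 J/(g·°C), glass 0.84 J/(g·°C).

T_f ≈ 82.6 °C

T_f = Σ m_i c_i T_i / Σ m_i c_i:
T_f = (296.4×306 + 910.14×22.4 + 190.68×22.4) / (296.4 + 910.14 + 190.68)
    = 115357 / 1397.2 ≈ 82.56 °C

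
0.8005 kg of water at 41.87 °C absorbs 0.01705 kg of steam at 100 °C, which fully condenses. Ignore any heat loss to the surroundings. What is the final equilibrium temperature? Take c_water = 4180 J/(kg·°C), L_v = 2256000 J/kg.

T_f ≈ 54.3 °C

Energy conservation, ΣQ = 0:
steam→water at 100 °C releases m L_v = 0.01705·2256000 = 38465
  condensate cools 100→T: 0.01705·4180·(T − 100) = 71.27(T − 100)
  original water: 3346.1(T − 41.87)
3417.4 T = 38465 + 7126.9 + 140101 = 185692
T ≈ 54.34 °C, under the boiling point, so the assumption holds.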